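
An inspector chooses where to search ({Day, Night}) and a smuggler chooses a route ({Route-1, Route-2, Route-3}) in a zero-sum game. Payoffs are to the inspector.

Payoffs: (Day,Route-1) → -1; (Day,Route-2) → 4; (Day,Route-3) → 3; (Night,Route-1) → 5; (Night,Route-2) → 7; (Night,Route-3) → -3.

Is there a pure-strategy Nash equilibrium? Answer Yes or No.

Row minima: Day → -1, Night → -3; maximin = -1.
Column maxima: Route-1 → 5, Route-2 → 7, Route-3 → 3; minimax = 3.
-1 ≠ 3, so no pure-strategy equilibrium exists.

No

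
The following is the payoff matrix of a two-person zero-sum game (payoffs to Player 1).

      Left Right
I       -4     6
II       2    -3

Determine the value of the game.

0

Row minima: I → -4, II → -3; maximin = -3.
Column maxima: Left → 2, Right → 6; minimax = 2.
-3 ≠ 2, so there is no saddle point; optimal play is mixed.
Let Player 1 play I with probability p. Expected payoff against Left: (-4)p + 2(1−p) = −6p + 2; against Right: 6p + (-3)(1−p) = 9p − 3.
Setting these equal: −6p + 2 = 9p − 3 ⇒ −15p = -5 ⇒ p = 1/3, and the value is (-6)·(1/3) + 2 = 0.
For Player 2: with q = P(Left), equating I's and II's payoffs gives −10q + 6 = 5q − 3 ⇒ q = 3/5.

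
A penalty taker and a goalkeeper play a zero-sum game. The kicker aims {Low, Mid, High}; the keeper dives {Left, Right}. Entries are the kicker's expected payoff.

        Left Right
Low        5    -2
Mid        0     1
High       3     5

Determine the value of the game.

31/9

Row minima: Low → -2, Mid → 0, High → 3; maximin = 3.
Column maxima: Left → 5, Right → 5; minimax = 5.
3 ≠ 5, so there is no saddle point; optimal play is mixed.
Mid is strictly dominated by High, so the kicker never plays it.
On the remaining 2×2 (Low, High vs Left, Right):
Let the kicker play Low with probability p. Expected payoff against Left: 5p + 3(1−p) = 2p + 3; against Right: (-2)p + 5(1−p) = −7p + 5.
Setting these equal: 2p + 3 = −7p + 5 ⇒ 9p = 2 ⇒ p = 2/9, and the value is (2)·(2/9) + 3 = 31/9.
For the keeper: with q = P(Left), equating Low's and High's payoffs gives 7q − 2 = −2q + 5 ⇒ q = 7/9.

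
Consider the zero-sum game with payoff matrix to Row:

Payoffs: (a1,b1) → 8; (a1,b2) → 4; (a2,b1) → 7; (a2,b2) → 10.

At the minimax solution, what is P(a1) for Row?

3/7

Row minima: a1 → 4, a2 → 7; maximin = 7.
Column maxima: b1 → 8, b2 → 10; minimax = 8.
7 ≠ 8, so there is no saddle point; optimal play is mixed.
Let Row play a1 with probability p. Expected payoff against b1: 8p + 7(1−p) = p + 7; against b2: 4p + 10(1−p) = −6p + 10.
Setting these equal: p + 7 = −6p + 10 ⇒ 7p = 3 ⇒ p = 3/7, and the value is (1)·(3/7) + 7 = 52/7.
For Column: with q = P(b1), equating a1's and a2's payoffs gives 4q + 4 = −3q + 10 ⇒ q = 6/7.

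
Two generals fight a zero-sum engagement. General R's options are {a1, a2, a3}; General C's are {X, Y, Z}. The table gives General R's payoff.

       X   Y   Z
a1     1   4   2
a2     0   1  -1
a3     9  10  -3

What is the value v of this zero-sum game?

21/13

Row minima: a1 → 1, a2 → -1, a3 → -3; maximin = 1.
Column maxima: X → 9, Y → 10, Z → 2; minimax = 2.
1 ≠ 2, so there is no saddle point; optimal play is mixed.
a2 is strictly dominated by a1, so General R never plays it.
Y is strictly dominated by X (it gives General R strictly more in every row), so General C never plays it.
On the remaining 2×2 (a1, a3 vs X, Z):
Let General R play a1 with probability p. Expected payoff against X: 1p + 9(1−p) = −8p + 9; against Z: 2p + (-3)(1−p) = 5p − 3.
Setting these equal: −8p + 9 = 5p − 3 ⇒ −13p = -12 ⇒ p = 12/13, and the value is (-8)·(12/13) + 9 = 21/13.
For General C: with q = P(X), equating a1's and a3's payoffs gives −q + 2 = 12q − 3 ⇒ q = 5/13.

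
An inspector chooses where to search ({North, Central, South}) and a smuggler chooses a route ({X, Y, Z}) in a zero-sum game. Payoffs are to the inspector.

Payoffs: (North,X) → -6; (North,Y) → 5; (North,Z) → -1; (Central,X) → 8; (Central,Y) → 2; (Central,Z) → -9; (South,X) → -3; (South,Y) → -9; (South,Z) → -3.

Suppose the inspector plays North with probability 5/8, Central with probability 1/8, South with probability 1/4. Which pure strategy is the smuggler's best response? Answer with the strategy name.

If the smuggler plays X, the inspector's expected payoff is (5/8)·(-6) + (1/8)·8 + (1/4)·(-3) = -7/2.
If the smuggler plays Y, the inspector's expected payoff is (5/8)·5 + (1/8)·2 + (1/4)·(-9) = 9/8.
If the smuggler plays Z, the inspector's expected payoff is (5/8)·(-1) + (1/8)·(-9) + (1/4)·(-3) = -5/2.
The smuggler minimizes the inspector's payoff; the smallest is -7/2, so the best response is X.

X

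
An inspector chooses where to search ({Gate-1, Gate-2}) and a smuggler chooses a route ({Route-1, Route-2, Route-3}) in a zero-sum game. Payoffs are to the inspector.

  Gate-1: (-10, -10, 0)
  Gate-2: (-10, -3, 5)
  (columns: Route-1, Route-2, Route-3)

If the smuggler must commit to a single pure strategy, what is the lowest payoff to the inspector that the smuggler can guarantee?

-10

Column maxima: Route-1 → -10, Route-2 → -3, Route-3 → 5.
The smallest of these is -10.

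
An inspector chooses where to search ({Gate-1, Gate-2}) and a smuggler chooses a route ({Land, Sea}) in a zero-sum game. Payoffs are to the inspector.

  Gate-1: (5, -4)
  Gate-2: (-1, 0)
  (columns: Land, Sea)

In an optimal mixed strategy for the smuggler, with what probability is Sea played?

3/5

Row minima: Gate-1 → -4, Gate-2 → -1; maximin = -1.
Column maxima: Land → 5, Sea → 0; minimax = 0.
-1 ≠ 0, so there is no saddle point; optimal play is mixed.
Let the inspector play Gate-1 with probability p. Expected payoff against Land: 5p + (-1)(1−p) = 6p − 1; against Sea: (-4)p + 0(1−p) = −4p.
Setting these equal: 6p − 1 = −4p ⇒ 10p = 1 ⇒ p = 1/10, and the value is (6)·(1/10) − 1 = -2/5.
For the smuggler: with q = P(Land), equating Gate-1's and Gate-2's payoffs gives 9q − 4 = −q ⇒ q = 2/5.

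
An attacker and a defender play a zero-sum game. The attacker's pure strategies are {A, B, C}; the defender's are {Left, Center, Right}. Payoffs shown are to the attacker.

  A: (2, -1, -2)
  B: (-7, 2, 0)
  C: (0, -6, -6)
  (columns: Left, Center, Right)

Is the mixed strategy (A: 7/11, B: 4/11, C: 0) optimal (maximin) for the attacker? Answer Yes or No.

Against Left this mix gives (7/11)·2 + (4/11)·(-7) = -14/11.
Against Center this mix gives (7/11)·(-1) + (4/11)·2 = 1/11.
Against Right this mix gives (7/11)·(-2) + (4/11)·0 = -14/11.
All of the defender's active replies (Left, Right) yield -14/11, and no column does worse for the attacker. The mix makes the defender indifferent and guarantees -14/11, so it is optimal.

Yes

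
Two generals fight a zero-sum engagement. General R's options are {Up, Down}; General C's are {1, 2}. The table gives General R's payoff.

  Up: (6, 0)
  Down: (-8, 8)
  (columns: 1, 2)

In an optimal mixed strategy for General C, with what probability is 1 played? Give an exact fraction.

4/11

Row minima: Up → 0, Down → -8; maximin = 0.
Column maxima: 1 → 6, 2 → 8; minimax = 6.
0 ≠ 6, so there is no saddle point; optimal play is mixed.
Let General R play Up with probability p. Expected payoff against 1: 6p + (-8)(1−p) = 14p − 8; against 2: 0p + 8(1−p) = −8p + 8.
Setting these equal: 14p − 8 = −8p + 8 ⇒ 22p = 16 ⇒ p = 8/11, and the value is (14)·(8/11) − 8 = 24/11.
For General C: with q = P(1), equating Up's and Down's payoffs gives 6q = −16q + 8 ⇒ q = 4/11.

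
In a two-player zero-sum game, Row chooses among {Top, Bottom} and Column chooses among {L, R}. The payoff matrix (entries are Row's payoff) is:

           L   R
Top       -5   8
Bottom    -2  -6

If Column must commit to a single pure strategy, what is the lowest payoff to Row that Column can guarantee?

Column maxima: L → -2, R → 8.
The smallest of these is -2.

-2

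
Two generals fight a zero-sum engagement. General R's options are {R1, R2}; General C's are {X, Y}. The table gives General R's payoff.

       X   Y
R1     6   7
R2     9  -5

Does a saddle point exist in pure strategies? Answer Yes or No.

No

Row minima: R1 → 6, R2 → -5; maximin = 6.
Column maxima: X → 9, Y → 7; minimax = 7.
6 ≠ 7, so no pure-strategy equilibrium exists.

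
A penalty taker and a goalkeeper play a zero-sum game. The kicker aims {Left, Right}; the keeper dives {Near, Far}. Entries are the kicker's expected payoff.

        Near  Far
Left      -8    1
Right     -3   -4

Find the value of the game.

-7/2

Row minima: Left → -8, Right → -4; maximin = -4.
Column maxima: Near → -3, Far → 1; minimax = -3.
-4 ≠ -3, so there is no saddle point; optimal play is mixed.
Let the kicker play Left with probability p. Expected payoff against Near: (-8)p + (-3)(1−p) = −5p − 3; against Far: 1p + (-4)(1−p) = 5p − 4.
Setting these equal: −5p − 3 = 5p − 4 ⇒ −10p = -1 ⇒ p = 1/10, and the value is (-5)·(1/10) − 3 = -7/2.
For the keeper: with q = P(Near), equating Left's and Right's payoffs gives −9q + 1 = q − 4 ⇒ q = 1/2.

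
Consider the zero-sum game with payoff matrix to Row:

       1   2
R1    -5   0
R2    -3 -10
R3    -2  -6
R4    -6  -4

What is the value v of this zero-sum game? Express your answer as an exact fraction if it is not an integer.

Row minima: R1 → -5, R2 → -10, R3 → -6, R4 → -6; maximin = -5.
Column maxima: 1 → -2, 2 → 0; minimax = -2.
-5 ≠ -2, so there is no saddle point; optimal play is mixed.
R2 is strictly dominated by R3, so Row never plays it.
R4 is strictly dominated by R1, so Row never plays it.
On the remaining 2×2 (R1, R3 vs 1, 2):
Let Row play R1 with probability p. Expected payoff against 1: (-5)p + (-2)(1−p) = −3p − 2; against 2: 0p + (-6)(1−p) = 6p − 6.
Setting these equal: −3p − 2 = 6p − 6 ⇒ −9p = -4 ⇒ p = 4/9, and the value is (-3)·(4/9) − 2 = -10/3.
For Column: with q = P(1), equating R1's and R3's payoffs gives −5q = 4q − 6 ⇒ q = 2/3.

-10/3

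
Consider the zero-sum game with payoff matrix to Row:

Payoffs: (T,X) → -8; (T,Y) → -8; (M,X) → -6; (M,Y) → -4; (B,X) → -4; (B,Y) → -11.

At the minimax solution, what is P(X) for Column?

7/9

Row minima: T → -8, M → -6, B → -11; maximin = -6.
Column maxima: X → -4, Y → -4; minimax = -4.
-6 ≠ -4, so there is no saddle point; optimal play is mixed.
T is strictly dominated by M, so Row never plays it.
On the remaining 2×2 (M, B vs X, Y):
Let Row play M with probability p. Expected payoff against X: (-6)p + (-4)(1−p) = −2p − 4; against Y: (-4)p + (-11)(1−p) = 7p − 11.
Setting these equal: −2p − 4 = 7p − 11 ⇒ −9p = -7 ⇒ p = 7/9, and the value is (-2)·(7/9) − 4 = -50/9.
For Column: with q = P(X), equating M's and B's payoffs gives −2q − 4 = 7q − 11 ⇒ q = 7/9.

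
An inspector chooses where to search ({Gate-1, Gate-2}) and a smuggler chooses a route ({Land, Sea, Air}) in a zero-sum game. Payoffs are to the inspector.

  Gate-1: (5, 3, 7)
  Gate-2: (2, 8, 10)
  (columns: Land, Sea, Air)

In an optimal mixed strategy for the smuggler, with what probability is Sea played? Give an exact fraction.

3/8

Row minima: Gate-1 → 3, Gate-2 → 2; maximin = 3.
Column maxima: Land → 5, Sea → 8, Air → 10; minimax = 5.
3 ≠ 5, so there is no saddle point; optimal play is mixed.
Air is strictly dominated by Land (it gives the inspector strictly more in every row), so the smuggler never plays it.
On the remaining 2×2 (Gate-1, Gate-2 vs Land, Sea):
Let the inspector play Gate-1 with probability p. Expected payoff against Land: 5p + 2(1−p) = 3p + 2; against Sea: 3p + 8(1−p) = −5p + 8.
Setting these equal: 3p + 2 = −5p + 8 ⇒ 8p = 6 ⇒ p = 3/4, and the value is (3)·(3/4) + 2 = 17/4.
For the smuggler: with q = P(Land), equating Gate-1's and Gate-2's payoffs gives 2q + 3 = −6q + 8 ⇒ q = 5/8.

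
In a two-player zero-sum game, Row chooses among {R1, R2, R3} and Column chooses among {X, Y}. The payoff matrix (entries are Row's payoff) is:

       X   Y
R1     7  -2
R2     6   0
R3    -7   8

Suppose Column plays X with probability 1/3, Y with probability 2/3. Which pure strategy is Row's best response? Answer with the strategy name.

Expected payoff of R1: (1/3)·7 + (2/3)·(-2) = 1.
Expected payoff of R2: (1/3)·6 + (2/3)·0 = 2.
Expected payoff of R3: (1/3)·(-7) + (2/3)·8 = 3.
The largest is 3, so Row's best response is R3.

R3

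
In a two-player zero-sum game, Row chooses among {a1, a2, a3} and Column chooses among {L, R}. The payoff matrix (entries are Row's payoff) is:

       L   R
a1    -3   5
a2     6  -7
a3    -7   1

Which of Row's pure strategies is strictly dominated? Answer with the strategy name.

a1 gives a strictly higher payoff than a3 against every column: -3 > -7, 5 > 1.
So a3 is strictly dominated and Row never plays it.

a3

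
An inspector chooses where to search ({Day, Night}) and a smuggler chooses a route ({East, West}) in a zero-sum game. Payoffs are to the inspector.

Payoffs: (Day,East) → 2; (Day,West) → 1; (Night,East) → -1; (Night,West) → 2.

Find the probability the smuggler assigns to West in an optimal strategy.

3/4

Row minima: Day → 1, Night → -1; maximin = 1.
Column maxima: East → 2, West → 2; minimax = 2.
1 ≠ 2, so there is no saddle point; optimal play is mixed.
Let the inspector play Day with probability p. Expected payoff against East: 2p + (-1)(1−p) = 3p − 1; against West: 1p + 2(1−p) = −p + 2.
Setting these equal: 3p − 1 = −p + 2 ⇒ 4p = 3 ⇒ p = 3/4, and the value is (3)·(3/4) − 1 = 5/4.
For the smuggler: with q = P(East), equating Day's and Night's payoffs gives q + 1 = −3q + 2 ⇒ q = 1/4.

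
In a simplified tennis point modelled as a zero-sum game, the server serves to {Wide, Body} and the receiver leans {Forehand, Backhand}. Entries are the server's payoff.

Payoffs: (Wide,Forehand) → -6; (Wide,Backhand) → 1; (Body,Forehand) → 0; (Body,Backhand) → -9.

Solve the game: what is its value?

-27/8

Row minima: Wide → -6, Body → -9; maximin = -6.
Column maxima: Forehand → 0, Backhand → 1; minimax = 0.
-6 ≠ 0, so there is no saddle point; optimal play is mixed.
Let the server play Wide with probability p. Expected payoff against Forehand: (-6)p + 0(1−p) = −6p; against Backhand: 1p + (-9)(1−p) = 10p − 9.
Setting these equal: −6p = 10p − 9 ⇒ −16p = -9 ⇒ p = 9/16, and the value is (-6)·(9/16) = -27/8.
For the receiver: with q = P(Forehand), equating Wide's and Body's payoffs gives −7q + 1 = 9q − 9 ⇒ q = 5/8.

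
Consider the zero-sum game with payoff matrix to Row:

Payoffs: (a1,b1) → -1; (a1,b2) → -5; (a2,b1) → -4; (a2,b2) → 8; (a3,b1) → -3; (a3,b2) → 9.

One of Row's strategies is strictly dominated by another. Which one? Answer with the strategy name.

a3 gives a strictly higher payoff than a2 against every column: -3 > -4, 9 > 8.
So a2 is strictly dominated and Row never plays it.

a2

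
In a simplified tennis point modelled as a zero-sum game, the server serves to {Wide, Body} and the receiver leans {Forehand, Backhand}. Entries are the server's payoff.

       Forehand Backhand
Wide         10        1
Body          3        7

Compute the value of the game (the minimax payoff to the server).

67/13

Row minima: Wide → 1, Body → 3; maximin = 3.
Column maxima: Forehand → 10, Backhand → 7; minimax = 7.
3 ≠ 7, so there is no saddle point; optimal play is mixed.
Let the server play Wide with probability p. Expected payoff against Forehand: 10p + 3(1−p) = 7p + 3; against Backhand: 1p + 7(1−p) = −6p + 7.
Setting these equal: 7p + 3 = −6p + 7 ⇒ 13p = 4 ⇒ p = 4/13, and the value is (7)·(4/13) + 3 = 67/13.
For the receiver: with q = P(Forehand), equating Wide's and Body's payoffs gives 9q + 1 = −4q + 7 ⇒ q = 6/13.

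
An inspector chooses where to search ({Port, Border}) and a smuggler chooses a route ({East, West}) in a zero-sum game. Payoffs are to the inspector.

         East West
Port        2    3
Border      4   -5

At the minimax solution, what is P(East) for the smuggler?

Row minima: Port → 2, Border → -5; maximin = 2.
Column maxima: East → 4, West → 3; minimax = 3.
2 ≠ 3, so there is no saddle point; optimal play is mixed.
Let the inspector play Port with probability p. Expected payoff against East: 2p + 4(1−p) = −2p + 4; against West: 3p + (-5)(1−p) = 8p − 5.
Setting these equal: −2p + 4 = 8p − 5 ⇒ −10p = -9 ⇒ p = 9/10, and the value is (-2)·(9/10) + 4 = 11/5.
For the smuggler: with q = P(East), equating Port's and Border's payoffs gives −q + 3 = 9q − 5 ⇒ q = 4/5.

4/5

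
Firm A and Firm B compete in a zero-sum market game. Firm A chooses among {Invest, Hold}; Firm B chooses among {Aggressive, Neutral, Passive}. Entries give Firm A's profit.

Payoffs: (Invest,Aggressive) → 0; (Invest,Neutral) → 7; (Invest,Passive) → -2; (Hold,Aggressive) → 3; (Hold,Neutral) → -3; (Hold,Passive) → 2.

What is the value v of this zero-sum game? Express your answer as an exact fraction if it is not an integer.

4/7

Row minima: Invest → -2, Hold → -3; maximin = -2.
Column maxima: Aggressive → 3, Neutral → 7, Passive → 2; minimax = 2.
-2 ≠ 2, so there is no saddle point; optimal play is mixed.
Aggressive is strictly dominated by Passive (it gives Firm A strictly more in every row), so Firm B never plays it.
On the remaining 2×2 (Invest, Hold vs Neutral, Passive):
Let Firm A play Invest with probability p. Expected payoff against Neutral: 7p + (-3)(1−p) = 10p − 3; against Passive: (-2)p + 2(1−p) = −4p + 2.
Setting these equal: 10p − 3 = −4p + 2 ⇒ 14p = 5 ⇒ p = 5/14, and the value is (10)·(5/14) − 3 = 4/7.
For Firm B: with q = P(Neutral), equating Invest's and Hold's payoffs gives 9q − 2 = −5q + 2 ⇒ q = 2/7.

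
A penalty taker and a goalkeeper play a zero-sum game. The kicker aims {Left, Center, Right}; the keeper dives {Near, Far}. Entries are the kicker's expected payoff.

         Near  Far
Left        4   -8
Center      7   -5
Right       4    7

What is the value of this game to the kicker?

23/5

Row minima: Left → -8, Center → -5, Right → 4; maximin = 4.
Column maxima: Near → 7, Far → 7; minimax = 7.
4 ≠ 7, so there is no saddle point; optimal play is mixed.
Left is strictly dominated by Center, so the kicker never plays it.
On the remaining 2×2 (Center, Right vs Near, Far):
Let the kicker play Center with probability p. Expected payoff against Near: 7p + 4(1−p) = 3p + 4; against Far: (-5)p + 7(1−p) = −12p + 7.
Setting these equal: 3p + 4 = −12p + 7 ⇒ 15p = 3 ⇒ p = 1/5, and the value is (3)·(1/5) + 4 = 23/5.
For the keeper: with q = P(Near), equating Center's and Right's payoffs gives 12q − 5 = −3q + 7 ⇒ q = 4/5.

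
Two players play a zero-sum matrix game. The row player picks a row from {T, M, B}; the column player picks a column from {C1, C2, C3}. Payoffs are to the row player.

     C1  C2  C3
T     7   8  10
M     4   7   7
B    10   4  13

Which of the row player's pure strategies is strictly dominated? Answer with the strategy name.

T gives a strictly higher payoff than M against every column: 7 > 4, 8 > 7, 10 > 7.
So M is strictly dominated and the row player never plays it.

M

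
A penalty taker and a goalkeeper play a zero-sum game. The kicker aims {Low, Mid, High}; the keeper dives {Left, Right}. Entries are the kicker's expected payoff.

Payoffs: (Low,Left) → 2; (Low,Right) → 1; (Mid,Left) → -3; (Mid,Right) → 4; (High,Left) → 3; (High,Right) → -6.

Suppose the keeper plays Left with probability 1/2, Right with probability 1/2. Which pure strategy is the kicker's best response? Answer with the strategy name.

Low

Expected payoff of Low: (1/2)·2 + (1/2)·1 = 3/2.
Expected payoff of Mid: (1/2)·(-3) + (1/2)·4 = 1/2.
Expected payoff of High: (1/2)·3 + (1/2)·(-6) = -3/2.
The largest is 3/2, so the kicker's best response is Low.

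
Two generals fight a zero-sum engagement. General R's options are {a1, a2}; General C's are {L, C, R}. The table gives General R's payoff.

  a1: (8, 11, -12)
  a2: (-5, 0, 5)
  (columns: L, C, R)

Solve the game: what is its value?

Row minima: a1 → -12, a2 → -5; maximin = -5.
Column maxima: L → 8, C → 11, R → 5; minimax = 5.
-5 ≠ 5, so there is no saddle point; optimal play is mixed.
C is strictly dominated by L (it gives General R strictly more in every row), so General C never plays it.
On the remaining 2×2 (a1, a2 vs L, R):
Let General R play a1 with probability p. Expected payoff against L: 8p + (-5)(1−p) = 13p − 5; against R: (-12)p + 5(1−p) = −17p + 5.
Setting these equal: 13p − 5 = −17p + 5 ⇒ 30p = 10 ⇒ p = 1/3, and the value is (13)·(1/3) − 5 = -2/3.
For General C: with q = P(L), equating a1's and a2's payoffs gives 20q − 12 = −10q + 5 ⇒ q = 17/30.

-2/3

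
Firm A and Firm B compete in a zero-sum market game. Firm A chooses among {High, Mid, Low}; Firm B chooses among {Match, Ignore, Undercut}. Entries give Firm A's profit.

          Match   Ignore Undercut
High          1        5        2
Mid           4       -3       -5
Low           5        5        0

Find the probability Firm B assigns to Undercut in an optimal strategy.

Row minima: High → 1, Mid → -5, Low → 0; maximin = 1.
Column maxima: Match → 5, Ignore → 5, Undercut → 2; minimax = 2.
1 ≠ 2, so there is no saddle point; optimal play is mixed.
Mid is strictly dominated by Low, so Firm A never plays it.
Ignore is strictly dominated by Undercut (it gives Firm A strictly more in every row), so Firm B never plays it.
On the remaining 2×2 (High, Low vs Match, Undercut):
Let Firm A play High with probability p. Expected payoff against Match: 1p + 5(1−p) = −4p + 5; against Undercut: 2p + 0(1−p) = 2p.
Setting these equal: −4p + 5 = 2p ⇒ −6p = -5 ⇒ p = 5/6, and the value is (-4)·(5/6) + 5 = 5/3.
For Firm B: with q = P(Match), equating High's and Low's payoffs gives −q + 2 = 5q ⇒ q = 1/3.

2/3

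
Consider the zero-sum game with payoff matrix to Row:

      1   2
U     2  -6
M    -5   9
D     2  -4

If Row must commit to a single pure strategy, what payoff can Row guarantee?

Row minima: U → -6, M → -5, D → -4.
The best of these is -4.

-4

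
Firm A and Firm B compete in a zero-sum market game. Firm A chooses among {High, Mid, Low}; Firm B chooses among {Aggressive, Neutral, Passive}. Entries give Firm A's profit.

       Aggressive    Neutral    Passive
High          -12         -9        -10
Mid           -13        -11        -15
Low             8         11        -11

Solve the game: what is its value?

Row minima: High → -12, Mid → -15, Low → -11; maximin = -11.
Column maxima: Aggressive → 8, Neutral → 11, Passive → -10; minimax = -10.
-11 ≠ -10, so there is no saddle point; optimal play is mixed.
Mid is strictly dominated by High, so Firm A never plays it.
Neutral is strictly dominated by Aggressive (it gives Firm A strictly more in every row), so Firm B never plays it.
On the remaining 2×2 (High, Low vs Aggressive, Passive):
Let Firm A play High with probability p. Expected payoff against Aggressive: (-12)p + 8(1−p) = −20p + 8; against Passive: (-10)p + (-11)(1−p) = p − 11.
Setting these equal: −20p + 8 = p − 11 ⇒ −21p = -19 ⇒ p = 19/21, and the value is (-20)·(19/21) + 8 = -212/21.
For Firm B: with q = P(Aggressive), equating High's and Low's payoffs gives −2q − 10 = 19q − 11 ⇒ q = 1/21.

-212/21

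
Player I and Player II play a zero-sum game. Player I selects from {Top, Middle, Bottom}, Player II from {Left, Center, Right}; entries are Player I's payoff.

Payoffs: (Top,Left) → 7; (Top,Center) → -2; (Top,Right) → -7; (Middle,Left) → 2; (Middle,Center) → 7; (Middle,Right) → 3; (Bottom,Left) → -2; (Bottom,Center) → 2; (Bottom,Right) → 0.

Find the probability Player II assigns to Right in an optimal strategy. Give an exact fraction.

1/3

Row minima: Top → -7, Middle → 2, Bottom → -2; maximin = 2.
Column maxima: Left → 7, Center → 7, Right → 3; minimax = 3.
2 ≠ 3, so there is no saddle point; optimal play is mixed.
Bottom is strictly dominated by Middle, so Player I never plays it.
Center is strictly dominated by Right (it gives Player I strictly more in every row), so Player II never plays it.
On the remaining 2×2 (Top, Middle vs Left, Right):
Let Player I play Top with probability p. Expected payoff against Left: 7p + 2(1−p) = 5p + 2; against Right: (-7)p + 3(1−p) = −10p + 3.
Setting these equal: 5p + 2 = −10p + 3 ⇒ 15p = 1 ⇒ p = 1/15, and the value is (5)·(1/15) + 2 = 7/3.
For Player II: with q = P(Left), equating Top's and Middle's payoffs gives 14q − 7 = −q + 3 ⇒ q = 2/3.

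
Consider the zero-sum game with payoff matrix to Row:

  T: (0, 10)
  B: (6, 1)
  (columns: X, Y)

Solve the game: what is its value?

Row minima: T → 0, B → 1; maximin = 1.
Column maxima: X → 6, Y → 10; minimax = 6.
1 ≠ 6, so there is no saddle point; optimal play is mixed.
Let Row play T with probability p. Expected payoff against X: 0p + 6(1−p) = −6p + 6; against Y: 10p + 1(1−p) = 9p + 1.
Setting these equal: −6p + 6 = 9p + 1 ⇒ −15p = -5 ⇒ p = 1/3, and the value is (-6)·(1/3) + 6 = 4.
For Column: with q = P(X), equating T's and B's payoffs gives −10q + 10 = 5q + 1 ⇒ q = 3/5.

4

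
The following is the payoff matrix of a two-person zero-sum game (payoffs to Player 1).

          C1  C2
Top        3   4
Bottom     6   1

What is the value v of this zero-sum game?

7/2

Row minima: Top → 3, Bottom → 1; maximin = 3.
Column maxima: C1 → 6, C2 → 4; minimax = 4.
3 ≠ 4, so there is no saddle point; optimal play is mixed.
Let Player 1 play Top with probability p. Expected payoff against C1: 3p + 6(1−p) = −3p + 6; against C2: 4p + 1(1−p) = 3p + 1.
Setting these equal: −3p + 6 = 3p + 1 ⇒ −6p = -5 ⇒ p = 5/6, and the value is (-3)·(5/6) + 6 = 7/2.
For Player 2: with q = P(C1), equating Top's and Bottom's payoffs gives −q + 4 = 5q + 1 ⇒ q = 1/2.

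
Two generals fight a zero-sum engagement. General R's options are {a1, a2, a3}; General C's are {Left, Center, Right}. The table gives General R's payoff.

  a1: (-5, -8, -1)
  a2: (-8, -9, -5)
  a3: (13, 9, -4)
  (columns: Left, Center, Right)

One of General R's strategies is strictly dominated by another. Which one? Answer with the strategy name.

a2

a1 gives a strictly higher payoff than a2 against every column: -5 > -8, -8 > -9, -1 > -5.
So a2 is strictly dominated and General R never plays it.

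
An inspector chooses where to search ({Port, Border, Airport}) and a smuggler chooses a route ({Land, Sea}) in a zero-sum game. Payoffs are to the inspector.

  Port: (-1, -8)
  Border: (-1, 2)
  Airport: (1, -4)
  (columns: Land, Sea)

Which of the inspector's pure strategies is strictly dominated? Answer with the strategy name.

Airport gives a strictly higher payoff than Port against every column: 1 > -1, -4 > -8.
So Port is strictly dominated and the inspector never plays it.

Port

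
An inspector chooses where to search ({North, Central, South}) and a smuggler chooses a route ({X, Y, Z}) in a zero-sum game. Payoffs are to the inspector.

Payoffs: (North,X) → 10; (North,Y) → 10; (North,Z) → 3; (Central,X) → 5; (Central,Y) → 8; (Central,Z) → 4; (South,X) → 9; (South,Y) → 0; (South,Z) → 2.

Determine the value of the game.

Row minima: North → 3, Central → 4, South → 0; maximin = 4.
Column maxima: X → 10, Y → 10, Z → 4; minimax = 4.
Since maximin = minimax = 4, there is a saddle point and the value is 4.

4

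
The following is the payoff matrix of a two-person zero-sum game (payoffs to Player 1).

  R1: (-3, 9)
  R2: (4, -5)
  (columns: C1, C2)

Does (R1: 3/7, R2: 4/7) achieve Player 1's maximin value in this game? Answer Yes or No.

Against C1 this mix gives (3/7)·(-3) + (4/7)·4 = 1.
Against C2 this mix gives (3/7)·9 + (4/7)·(-5) = 1.
All of Player 2's active replies (C1, C2) yield 1, and no column does worse for Player 1. The mix makes Player 2 indifferent and guarantees 1, so it is optimal.

Yes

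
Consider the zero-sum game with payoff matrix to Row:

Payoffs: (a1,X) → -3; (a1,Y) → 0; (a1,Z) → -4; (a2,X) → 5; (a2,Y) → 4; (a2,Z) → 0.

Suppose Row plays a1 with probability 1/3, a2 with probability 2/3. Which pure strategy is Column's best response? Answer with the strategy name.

Z

If Column plays X, Row's expected payoff is (1/3)·(-3) + (2/3)·5 = 7/3.
If Column plays Y, Row's expected payoff is (1/3)·0 + (2/3)·4 = 8/3.
If Column plays Z, Row's expected payoff is (1/3)·(-4) + (2/3)·0 = -4/3.
Column minimizes Row's payoff; the smallest is -4/3, so the best response is Z.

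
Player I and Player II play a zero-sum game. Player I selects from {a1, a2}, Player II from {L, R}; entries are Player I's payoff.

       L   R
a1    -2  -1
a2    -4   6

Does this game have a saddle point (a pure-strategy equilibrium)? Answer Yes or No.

Row minima: a1 → -2, a2 → -4; maximin = -2.
Column maxima: L → -2, R → 6; minimax = -2.
maximin = minimax = -2, so a saddle point exists.

Yes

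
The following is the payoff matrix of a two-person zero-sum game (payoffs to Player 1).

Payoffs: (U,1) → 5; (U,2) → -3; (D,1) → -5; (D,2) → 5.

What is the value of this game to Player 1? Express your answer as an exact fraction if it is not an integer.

5/9

Row minima: U → -3, D → -5; maximin = -3.
Column maxima: 1 → 5, 2 → 5; minimax = 5.
-3 ≠ 5, so there is no saddle point; optimal play is mixed.
Let Player 1 play U with probability p. Expected payoff against 1: 5p + (-5)(1−p) = 10p − 5; against 2: (-3)p + 5(1−p) = −8p + 5.
Setting these equal: 10p − 5 = −8p + 5 ⇒ 18p = 10 ⇒ p = 5/9, and the value is (10)·(5/9) − 5 = 5/9.
For Player 2: with q = P(1), equating U's and D's payoffs gives 8q − 3 = −10q + 5 ⇒ q = 4/9.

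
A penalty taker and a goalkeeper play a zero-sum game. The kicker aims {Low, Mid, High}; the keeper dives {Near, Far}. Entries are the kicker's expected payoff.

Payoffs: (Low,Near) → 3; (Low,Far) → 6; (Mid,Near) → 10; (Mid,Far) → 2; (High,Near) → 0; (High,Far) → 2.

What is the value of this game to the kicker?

Row minima: Low → 3, Mid → 2, High → 0; maximin = 3.
Column maxima: Near → 10, Far → 6; minimax = 6.
3 ≠ 6, so there is no saddle point; optimal play is mixed.
High is strictly dominated by Low, so the kicker never plays it.
On the remaining 2×2 (Low, Mid vs Near, Far):
Let the kicker play Low with probability p. Expected payoff against Near: 3p + 10(1−p) = −7p + 10; against Far: 6p + 2(1−p) = 4p + 2.
Setting these equal: −7p + 10 = 4p + 2 ⇒ −11p = -8 ⇒ p = 8/11, and the value is (-7)·(8/11) + 10 = 54/11.
For the keeper: with q = P(Near), equating Low's and Mid's payoffs gives −3q + 6 = 8q + 2 ⇒ q = 4/11.

54/11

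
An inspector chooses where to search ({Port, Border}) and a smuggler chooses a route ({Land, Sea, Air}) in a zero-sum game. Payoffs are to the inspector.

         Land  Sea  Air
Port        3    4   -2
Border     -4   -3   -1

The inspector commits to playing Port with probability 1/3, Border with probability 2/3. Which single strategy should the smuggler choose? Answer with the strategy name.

If the smuggler plays Land, the inspector's expected payoff is (1/3)·3 + (2/3)·(-4) = -5/3.
If the smuggler plays Sea, the inspector's expected payoff is (1/3)·4 + (2/3)·(-3) = -2/3.
If the smuggler plays Air, the inspector's expected payoff is (1/3)·(-2) + (2/3)·(-1) = -4/3.
The smuggler minimizes the inspector's payoff; the smallest is -5/3, so the best response is Land.

Land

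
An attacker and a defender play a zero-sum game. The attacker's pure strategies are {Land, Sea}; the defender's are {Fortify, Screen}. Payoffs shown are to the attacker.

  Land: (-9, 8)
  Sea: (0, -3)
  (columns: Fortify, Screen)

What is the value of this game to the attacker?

-27/20

Row minima: Land → -9, Sea → -3; maximin = -3.
Column maxima: Fortify → 0, Screen → 8; minimax = 0.
-3 ≠ 0, so there is no saddle point; optimal play is mixed.
Let the attacker play Land with probability p. Expected payoff against Fortify: (-9)p + 0(1−p) = −9p; against Screen: 8p + (-3)(1−p) = 11p − 3.
Setting these equal: −9p = 11p − 3 ⇒ −20p = -3 ⇒ p = 3/20, and the value is (-9)·(3/20) = -27/20.
For the defender: with q = P(Fortify), equating Land's and Sea's payoffs gives −17q + 8 = 3q − 3 ⇒ q = 11/20.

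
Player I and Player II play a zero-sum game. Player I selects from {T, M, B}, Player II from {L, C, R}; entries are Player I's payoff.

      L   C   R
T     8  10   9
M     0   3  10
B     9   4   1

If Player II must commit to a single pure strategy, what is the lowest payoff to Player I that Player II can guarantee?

9

Column maxima: L → 9, C → 10, R → 10.
The smallest of these is 9.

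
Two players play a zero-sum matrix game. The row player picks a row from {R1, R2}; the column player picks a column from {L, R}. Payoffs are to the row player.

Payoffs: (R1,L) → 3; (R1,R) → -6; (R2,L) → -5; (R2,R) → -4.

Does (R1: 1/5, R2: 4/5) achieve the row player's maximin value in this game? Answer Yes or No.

No

Against L this mix gives (1/5)·3 + (4/5)·(-5) = -17/5.
Against R this mix gives (1/5)·(-6) + (4/5)·(-4) = -22/5.
The column player will play R, holding the row player to -22/5. Shifting weight toward the row that does better against R would raise this floor (the equalizing mix achieves -21/5 against both R and L), so the proposed strategy is not optimal.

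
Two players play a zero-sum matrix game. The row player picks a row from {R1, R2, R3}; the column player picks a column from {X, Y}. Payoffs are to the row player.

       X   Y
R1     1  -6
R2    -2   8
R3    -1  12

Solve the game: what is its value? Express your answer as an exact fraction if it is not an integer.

Row minima: R1 → -6, R2 → -2, R3 → -1; maximin = -1.
Column maxima: X → 1, Y → 12; minimax = 1.
-1 ≠ 1, so there is no saddle point; optimal play is mixed.
R2 is strictly dominated by R3, so the row player never plays it.
On the remaining 2×2 (R1, R3 vs X, Y):
Let the row player play R1 with probability p. Expected payoff against X: 1p + (-1)(1−p) = 2p − 1; against Y: (-6)p + 12(1−p) = −18p + 12.
Setting these equal: 2p − 1 = −18p + 12 ⇒ 20p = 13 ⇒ p = 13/20, and the value is (2)·(13/20) − 1 = 3/10.
For the column player: with q = P(X), equating R1's and R3's payoffs gives 7q − 6 = −13q + 12 ⇒ q = 9/10.

3/10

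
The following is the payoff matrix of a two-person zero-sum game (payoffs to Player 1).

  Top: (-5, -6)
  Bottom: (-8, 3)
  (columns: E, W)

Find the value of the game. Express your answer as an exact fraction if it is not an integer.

-21/4

Row minima: Top → -6, Bottom → -8; maximin = -6.
Column maxima: E → -5, W → 3; minimax = -5.
-6 ≠ -5, so there is no saddle point; optimal play is mixed.
Let Player 1 play Top with probability p. Expected payoff against E: (-5)p + (-8)(1−p) = 3p − 8; against W: (-6)p + 3(1−p) = −9p + 3.
Setting these equal: 3p − 8 = −9p + 3 ⇒ 12p = 11 ⇒ p = 11/12, and the value is (3)·(11/12) − 8 = -21/4.
For Player 2: with q = P(E), equating Top's and Bottom's payoffs gives q − 6 = −11q + 3 ⇒ q = 3/4.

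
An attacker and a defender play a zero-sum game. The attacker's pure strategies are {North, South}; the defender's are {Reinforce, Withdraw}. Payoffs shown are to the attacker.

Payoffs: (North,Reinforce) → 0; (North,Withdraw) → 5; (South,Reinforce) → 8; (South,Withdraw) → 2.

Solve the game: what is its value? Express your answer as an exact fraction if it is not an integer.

40/11

Row minima: North → 0, South → 2; maximin = 2.
Column maxima: Reinforce → 8, Withdraw → 5; minimax = 5.
2 ≠ 5, so there is no saddle point; optimal play is mixed.
Let the attacker play North with probability p. Expected payoff against Reinforce: 0p + 8(1−p) = −8p + 8; against Withdraw: 5p + 2(1−p) = 3p + 2.
Setting these equal: −8p + 8 = 3p + 2 ⇒ −11p = -6 ⇒ p = 6/11, and the value is (-8)·(6/11) + 8 = 40/11.
For the defender: with q = P(Reinforce), equating North's and South's payoffs gives −5q + 5 = 6q + 2 ⇒ q = 3/11.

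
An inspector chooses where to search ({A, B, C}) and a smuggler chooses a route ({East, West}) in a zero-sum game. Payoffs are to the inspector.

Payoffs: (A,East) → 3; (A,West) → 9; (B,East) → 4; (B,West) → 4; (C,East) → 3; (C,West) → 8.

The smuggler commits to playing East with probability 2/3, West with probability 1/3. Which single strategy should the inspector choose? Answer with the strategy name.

A

Expected payoff of A: (2/3)·3 + (1/3)·9 = 5.
Expected payoff of B: (2/3)·4 + (1/3)·4 = 4.
Expected payoff of C: (2/3)·3 + (1/3)·8 = 14/3.
The largest is 5, so the inspector's best response is A.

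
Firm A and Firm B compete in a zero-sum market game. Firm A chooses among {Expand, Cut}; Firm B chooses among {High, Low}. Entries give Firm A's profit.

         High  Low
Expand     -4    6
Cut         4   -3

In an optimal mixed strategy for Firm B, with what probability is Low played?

Row minima: Expand → -4, Cut → -3; maximin = -3.
Column maxima: High → 4, Low → 6; minimax = 4.
-3 ≠ 4, so there is no saddle point; optimal play is mixed.
Let Firm A play Expand with probability p. Expected payoff against High: (-4)p + 4(1−p) = −8p + 4; against Low: 6p + (-3)(1−p) = 9p − 3.
Setting these equal: −8p + 4 = 9p − 3 ⇒ −17p = -7 ⇒ p = 7/17, and the value is (-8)·(7/17) + 4 = 12/17.
For Firm B: with q = P(High), equating Expand's and Cut's payoffs gives −10q + 6 = 7q − 3 ⇒ q = 9/17.

8/17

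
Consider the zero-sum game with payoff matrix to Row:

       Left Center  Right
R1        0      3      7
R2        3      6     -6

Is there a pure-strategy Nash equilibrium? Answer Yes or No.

Row minima: R1 → 0, R2 → -6; maximin = 0.
Column maxima: Left → 3, Center → 6, Right → 7; minimax = 3.
0 ≠ 3, so no pure-strategy equilibrium exists.

No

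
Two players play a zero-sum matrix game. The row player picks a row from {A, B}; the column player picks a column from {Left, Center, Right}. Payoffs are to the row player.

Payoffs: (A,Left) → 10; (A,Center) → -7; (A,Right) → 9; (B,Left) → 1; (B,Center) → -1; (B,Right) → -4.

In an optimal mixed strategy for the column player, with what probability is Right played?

Row minima: A → -7, B → -4; maximin = -4.
Column maxima: Left → 10, Center → -1, Right → 9; minimax = -1.
-4 ≠ -1, so there is no saddle point; optimal play is mixed.
Left is strictly dominated by Center (it gives the row player strictly more in every row), so the column player never plays it.
On the remaining 2×2 (A, B vs Center, Right):
Let the row player play A with probability p. Expected payoff against Center: (-7)p + (-1)(1−p) = −6p − 1; against Right: 9p + (-4)(1−p) = 13p − 4.
Setting these equal: −6p − 1 = 13p − 4 ⇒ −19p = -3 ⇒ p = 3/19, and the value is (-6)·(3/19) − 1 = -37/19.
For the column player: with q = P(Center), equating A's and B's payoffs gives −16q + 9 = 3q − 4 ⇒ q = 13/19.

6/19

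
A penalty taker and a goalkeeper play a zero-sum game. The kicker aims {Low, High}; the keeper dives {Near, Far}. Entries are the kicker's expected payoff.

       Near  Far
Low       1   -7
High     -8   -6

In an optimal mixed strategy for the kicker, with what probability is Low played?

1/5

Row minima: Low → -7, High → -8; maximin = -7.
Column maxima: Near → 1, Far → -6; minimax = -6.
-7 ≠ -6, so there is no saddle point; optimal play is mixed.
Let the kicker play Low with probability p. Expected payoff against Near: 1p + (-8)(1−p) = 9p − 8; against Far: (-7)p + (-6)(1−p) = −p − 6.
Setting these equal: 9p − 8 = −p − 6 ⇒ 10p = 2 ⇒ p = 1/5, and the value is (9)·(1/5) − 8 = -31/5.
For the keeper: with q = P(Near), equating Low's and High's payoffs gives 8q − 7 = −2q − 6 ⇒ q = 1/10.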